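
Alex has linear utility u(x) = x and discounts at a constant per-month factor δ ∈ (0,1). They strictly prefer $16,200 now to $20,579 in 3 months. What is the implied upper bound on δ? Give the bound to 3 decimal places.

δ < 0.923

The preference means 16200 > δ^3·20579.
Hence δ^3 < 16200/20579 = 0.78721, and x ↦ x^(1/3) is increasing on (0,∞).
δ < 0.78721^(1/3) = 0.923.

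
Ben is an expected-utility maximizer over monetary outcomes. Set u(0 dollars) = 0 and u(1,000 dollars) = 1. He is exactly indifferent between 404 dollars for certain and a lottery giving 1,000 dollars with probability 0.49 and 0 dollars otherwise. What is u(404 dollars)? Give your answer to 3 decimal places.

The indifference gives u(404 dollars) = 0.49·u(1,000 dollars) + 0.51·u(0 dollars) = 0.49·1 + 0.51·0 = 0.49.

0.490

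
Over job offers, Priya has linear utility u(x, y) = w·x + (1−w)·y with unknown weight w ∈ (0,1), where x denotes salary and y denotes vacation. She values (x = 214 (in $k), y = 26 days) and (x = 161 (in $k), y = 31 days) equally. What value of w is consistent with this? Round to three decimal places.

w = 0.086

Indifference: w·214 + (1−w)·26 = w·161 + (1−w)·31.
Collecting terms: w·53 = (1−w)·5.
Hence w = 5/(53+5) = 5/58 = 0.086.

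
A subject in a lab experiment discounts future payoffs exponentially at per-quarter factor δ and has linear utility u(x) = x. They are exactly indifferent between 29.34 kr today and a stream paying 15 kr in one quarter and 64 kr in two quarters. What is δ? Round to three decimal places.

Equating present values: 29.34 = 15δ + 64δ².
That is, 64δ² + 15δ − 29.34 = 0, a quadratic in δ.
By the quadratic formula (taking the positive root), δ = (−15 + √7736.04) / 128 ≈ 0.570.

δ ≈ 0.570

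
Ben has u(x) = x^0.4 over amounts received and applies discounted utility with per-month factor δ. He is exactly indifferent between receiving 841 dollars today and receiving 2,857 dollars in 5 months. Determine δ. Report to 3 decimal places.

δ ≈ 0.907

The payoff in 5 months is discounted by δ^5, so u(841) = δ^5·u(2857) and δ^5 = u(841)/u(2857).
Since u(x) = x^0.4, δ^5 = (841/2857)^0.4 = 0.29436^0.4 = 0.61313.
So δ = 0.61313^(1/5) ≈ 0.907.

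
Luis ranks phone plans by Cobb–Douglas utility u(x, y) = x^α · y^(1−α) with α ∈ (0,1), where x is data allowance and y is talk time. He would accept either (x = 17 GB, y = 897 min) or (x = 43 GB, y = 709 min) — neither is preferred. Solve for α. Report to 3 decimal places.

Indifference: 17^α · 897^(1−α) = 43^α · 709^(1−α).
Taking logs: α·ln 17 + (1−α)·ln 897 = α·ln 43 + (1−α)·ln 709, i.e. α·-0.927987 = (1−α)·-0.235200.
With A = -0.927987 and B = -0.235200: α·A = (1−α)·B, so α = B/(A+B) = -0.235200/-1.163187 ≈ 0.202.

α ≈ 0.202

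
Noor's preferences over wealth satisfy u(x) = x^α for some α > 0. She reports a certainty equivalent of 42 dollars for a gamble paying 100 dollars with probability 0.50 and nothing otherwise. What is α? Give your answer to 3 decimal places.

EU(lottery) = 0.50·100^α + 0.50·0 = 0.50·100^α.
Indifference: 42^α = 0.50·100^α, so (42/100)^α = 0.50.
Take logs: α = ln 0.50 / ln(42/100) ≈ 0.79902.

α ≈ 0.799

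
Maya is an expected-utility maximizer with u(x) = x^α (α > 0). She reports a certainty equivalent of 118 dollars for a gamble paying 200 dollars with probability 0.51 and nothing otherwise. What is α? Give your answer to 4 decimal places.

The lottery's expected utility is 0.51·u(200) + 0.49·u(0) = 0.51·200^α (since u(0) = 0 for α > 0).
Setting u(118) equal to that: 118^α = 0.51·200^α ⇒ (118/200)^α = 0.51.
Taking logs: α·ln(118/200) = ln(0.51), so α = -0.6733446 / -0.5276327 ≈ 1.2762.

α ≈ 1.2762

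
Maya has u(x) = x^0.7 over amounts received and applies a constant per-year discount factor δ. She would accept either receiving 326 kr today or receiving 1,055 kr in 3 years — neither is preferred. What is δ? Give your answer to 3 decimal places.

The payoff in 3 years is discounted by δ^3, so u(326) = δ^3·u(1055) and δ^3 = u(326)/u(1055).
With u(x) = x^0.7: δ^3 = 326^0.7/1055^0.7 = (326/1055)^0.7 = 0.43952.
So δ = 0.43952^(1/3) ≈ 0.760.

δ ≈ 0.760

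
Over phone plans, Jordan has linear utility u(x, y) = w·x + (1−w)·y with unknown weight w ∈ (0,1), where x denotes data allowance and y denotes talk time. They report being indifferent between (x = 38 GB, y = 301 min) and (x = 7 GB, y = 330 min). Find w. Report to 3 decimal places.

w = 0.483

u(38,301) = u(7,330) means w·38 + (1−w)·301 = w·7 + (1−w)·330.
Rearranging, 31·w − 29·(1−w) = 0.
The marginal rate of substitution is 29/31, so w = 29/(31+29) = 0.483.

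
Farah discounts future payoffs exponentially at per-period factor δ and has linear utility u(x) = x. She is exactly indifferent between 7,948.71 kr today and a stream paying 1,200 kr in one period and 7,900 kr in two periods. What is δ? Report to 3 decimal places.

Equating present values: 7948.71 = 1200δ + 7900δ².
Rearranged: 7900δ² + 1200δ − 7948.71 = 0.
The positive root is δ = [−1200 + √(1200² + 4·7900·7948.71)] / (2·7900) = (−1200 + 15894.000)/15800 ≈ 0.930.

δ ≈ 0.930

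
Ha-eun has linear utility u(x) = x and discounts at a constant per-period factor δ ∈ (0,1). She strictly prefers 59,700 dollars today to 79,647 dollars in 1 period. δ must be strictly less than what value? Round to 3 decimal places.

The preference means 59700 > δ·79647.
Dividing through by 79647 gives δ < 0.74956.

δ < 0.750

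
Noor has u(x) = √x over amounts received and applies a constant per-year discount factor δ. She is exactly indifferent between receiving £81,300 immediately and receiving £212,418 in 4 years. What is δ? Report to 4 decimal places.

Indifference means u(81300) = δ^4 · u(212418), so δ^4 = u(81300)/u(212418).
With u(x) = √x: δ^4 = √81300/√212418 = √(81300/212418) = 0.61866.
Hence δ = (0.61866)^(1/4) = 0.886875.

δ ≈ 0.8869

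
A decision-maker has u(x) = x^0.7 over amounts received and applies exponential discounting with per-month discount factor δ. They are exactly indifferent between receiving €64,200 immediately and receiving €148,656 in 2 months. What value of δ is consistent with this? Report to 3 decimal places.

Indifference means u(64200) = δ^2 · u(148656), so δ^2 = u(64200)/u(148656).
Since u(x) = x^0.7, δ^2 = (64200/148656)^0.7 = 0.43187^0.7 = 0.55558.
So δ = 0.55558^(1/2) ≈ 0.745.

δ ≈ 0.745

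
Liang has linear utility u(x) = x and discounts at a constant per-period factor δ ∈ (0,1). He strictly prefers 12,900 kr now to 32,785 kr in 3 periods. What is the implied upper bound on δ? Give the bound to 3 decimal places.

δ < 0.733

Under u(x) = x this choice says 12900 > δ^3·32785.
Hence δ^3 < 12900/32785 = 0.39347, and x ↦ x^(1/3) is increasing on (0,∞).
δ < 0.39347^(1/3) = 0.733.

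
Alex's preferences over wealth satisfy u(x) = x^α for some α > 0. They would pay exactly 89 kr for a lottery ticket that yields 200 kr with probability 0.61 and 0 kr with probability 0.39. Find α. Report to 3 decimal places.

EU(lottery) = 0.61·200^α + 0.39·0 = 0.61·200^α.
Indifference: 89^α = 0.61·200^α, so (89/200)^α = 0.61.
Taking logs: α·ln(89/200) = ln(0.61), so α = -0.494296 / -0.809681 ≈ 0.610.

α ≈ 0.610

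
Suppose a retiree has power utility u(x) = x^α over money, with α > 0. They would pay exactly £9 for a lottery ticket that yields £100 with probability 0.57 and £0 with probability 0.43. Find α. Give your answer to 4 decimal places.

α ≈ 0.2334

Since u(0) = 0, the lottery's EU is 0.57·100^α.
Equating: 9^α = 0.57·100^α, i.e. 0.0900^α = 0.57.
Taking logs: α·ln(9/100) = ln(0.57), so α = -0.5621189 / -2.4079456 ≈ 0.2334.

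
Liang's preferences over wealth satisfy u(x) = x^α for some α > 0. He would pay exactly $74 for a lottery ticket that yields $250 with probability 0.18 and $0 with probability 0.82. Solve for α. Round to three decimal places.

The lottery's expected utility is 0.18·u(250) + 0.82·u(0) = 0.18·250^α (since u(0) = 0 for α > 0).
Indifference: 74^α = 0.18·250^α, so (74/250)^α = 0.18.
α = ln(0.18) / ln(74/250) = -1.714798/-1.217396 ≈ 1.409.

α ≈ 1.409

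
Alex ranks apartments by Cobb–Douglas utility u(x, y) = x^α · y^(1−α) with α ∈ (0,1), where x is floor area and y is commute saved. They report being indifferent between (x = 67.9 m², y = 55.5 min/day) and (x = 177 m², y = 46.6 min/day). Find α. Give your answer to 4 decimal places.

Set the two utilities equal: 67.9^α·55.5^(1−α) = 177^α·46.6^(1−α).
Rearrange to (67.9/177)^α = (46.6/55.5)^(1−α) and take logs: α·-0.9581137 = (1−α)·-0.1747825.
With A = -0.9581137 and B = -0.1747825: α·A = (1−α)·B, so α = B/(A+B) = -0.1747825/-1.1328962 ≈ 0.1543.

α ≈ 0.1543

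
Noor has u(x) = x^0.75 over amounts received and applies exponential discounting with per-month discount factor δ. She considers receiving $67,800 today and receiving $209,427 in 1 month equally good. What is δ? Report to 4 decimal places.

Equating discounted utilities: u(67800) = δ·u(209427) ⇒ δ = u(67800)/u(209427).
With u(x) = x^0.75: δ = 67800^0.75/209427^0.75 = (67800/209427)^0.75 = 0.42919.

δ ≈ 0.4292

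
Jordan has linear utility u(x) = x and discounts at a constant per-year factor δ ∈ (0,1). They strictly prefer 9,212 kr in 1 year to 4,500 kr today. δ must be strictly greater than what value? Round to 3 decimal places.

δ > 0.488

Under u(x) = x this choice says 4500 < δ·9212.
So δ > 4500/9212 = 0.48849.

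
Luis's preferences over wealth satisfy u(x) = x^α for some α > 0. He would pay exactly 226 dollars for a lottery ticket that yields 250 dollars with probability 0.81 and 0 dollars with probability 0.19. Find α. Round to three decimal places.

Since u(0) = 0, the lottery's EU is 0.81·250^α.
Equating: 226^α = 0.81·250^α, i.e. 0.9040^α = 0.81.
Take logs: α = ln 0.81 / ln(226/250) ≈ 2.08788.

α ≈ 2.088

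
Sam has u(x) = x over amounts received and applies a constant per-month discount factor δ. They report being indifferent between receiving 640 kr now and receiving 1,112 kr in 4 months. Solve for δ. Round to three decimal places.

Indifference means u(640) = δ^4 · u(1112), so δ^4 = u(640)/u(1112).
With u(x) = x: δ^4 = 640/1112 = 0.57554.
So δ = 0.57554^(1/4) ≈ 0.871.

δ ≈ 0.871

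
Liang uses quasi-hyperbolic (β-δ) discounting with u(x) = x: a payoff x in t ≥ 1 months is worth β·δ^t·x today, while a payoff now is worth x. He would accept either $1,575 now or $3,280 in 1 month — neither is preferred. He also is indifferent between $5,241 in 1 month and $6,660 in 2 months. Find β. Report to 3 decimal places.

β ≈ 0.610

Both payoffs in the second observation are in the future, so β drops out: δ^1·5241 = δ^2·6660 ⇒ δ = 5241/6660 = 0.78694.
Substituting δ into 1575 = β·δ·3280: β = 1575/(2581.153) ≈ 0.610.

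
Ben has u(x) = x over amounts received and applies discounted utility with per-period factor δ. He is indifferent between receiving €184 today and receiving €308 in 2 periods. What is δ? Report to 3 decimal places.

Equating discounted utilities: u(184) = δ^2·u(308) ⇒ δ^2 = u(184)/u(308).
With u(x) = x: δ^2 = 184/308 = 0.59740.
So δ = 0.59740^(1/2) ≈ 0.773.

δ ≈ 0.773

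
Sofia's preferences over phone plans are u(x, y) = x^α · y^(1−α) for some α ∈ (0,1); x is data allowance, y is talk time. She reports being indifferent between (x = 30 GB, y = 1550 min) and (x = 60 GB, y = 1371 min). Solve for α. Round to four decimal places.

α ≈ 0.1504

Indifference: 30^α · 1550^(1−α) = 60^α · 1371^(1−α).
(30/60)^α = (1371/1550)^(1−α); take logs: α·ln(30/60) = (1−α)·ln(1371/1550), i.e. α·-0.6931472 = (1−α)·-0.1227145.
So α/(1−α) = (-0.1227145)/(-0.6931472) = 0.1770396, and α = 0.1770396/1.1770396 ≈ 0.1504.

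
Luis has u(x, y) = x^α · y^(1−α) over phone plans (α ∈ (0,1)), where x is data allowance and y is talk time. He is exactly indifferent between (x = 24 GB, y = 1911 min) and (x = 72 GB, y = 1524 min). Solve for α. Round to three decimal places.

Set the two utilities equal: 24^α·1911^(1−α) = 72^α·1524^(1−α).
Taking logs: α·ln 24 + (1−α)·ln 1911 = α·ln 72 + (1−α)·ln 1524, i.e. α·-1.098612 = (1−α)·-0.226288.
With A = -1.098612 and B = -0.226288: α·A = (1−α)·B, so α = B/(A+B) = -0.226288/-1.324900 ≈ 0.171.

α ≈ 0.171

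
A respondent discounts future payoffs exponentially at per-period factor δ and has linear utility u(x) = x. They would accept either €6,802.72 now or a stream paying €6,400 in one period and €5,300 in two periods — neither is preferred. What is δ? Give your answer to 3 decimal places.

δ ≈ 0.680

Equating present values: 6802.72 = 6400δ + 5300δ².
So 5300δ² + 6400δ − 6802.72 = 0.
δ = (−6400 + √(6400² + 4·5300·6802.72)) / (2·5300) = (−6400 + √185177664.00) / 10600 ≈ 0.680.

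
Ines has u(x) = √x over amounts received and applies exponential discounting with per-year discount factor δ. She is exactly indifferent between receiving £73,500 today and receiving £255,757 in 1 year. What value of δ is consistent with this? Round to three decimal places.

δ ≈ 0.536

Indifference means u(73500) = δ · u(255757), so δ = u(73500)/u(255757).
Since u(x) = √x, δ = √(73500/255757) = 0.53608.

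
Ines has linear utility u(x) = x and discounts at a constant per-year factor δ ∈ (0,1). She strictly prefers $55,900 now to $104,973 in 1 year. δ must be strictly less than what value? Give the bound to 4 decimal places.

δ < 0.5325

Comparing present values: 55900 > δ·104973.
Dividing through by 104973 gives δ < 0.53252.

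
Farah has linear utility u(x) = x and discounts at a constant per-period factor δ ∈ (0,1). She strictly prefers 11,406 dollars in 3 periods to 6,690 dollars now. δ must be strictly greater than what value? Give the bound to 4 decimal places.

The preference means 6690 < δ^3·11406.
Dividing by 11406: δ^3 > 0.58653. Both sides are positive, so the cube root keeps the direction.
δ > (6690/11406)^(1/3) ≈ 0.8371.

δ > 0.8371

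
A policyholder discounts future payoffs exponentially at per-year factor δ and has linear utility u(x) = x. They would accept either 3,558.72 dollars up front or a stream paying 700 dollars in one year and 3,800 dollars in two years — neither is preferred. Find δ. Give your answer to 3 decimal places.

Present value of the stream is 700·δ + 3800·δ². Indifference gives 700δ + 3800δ² = 3558.72.
That is, 3800δ² + 700δ − 3558.72 = 0, a quadratic in δ.
δ = (−700 + √(700² + 4·3800·3558.72)) / (2·3800) = (−700 + √54582544.00) / 7600 ≈ 0.880.

δ ≈ 0.880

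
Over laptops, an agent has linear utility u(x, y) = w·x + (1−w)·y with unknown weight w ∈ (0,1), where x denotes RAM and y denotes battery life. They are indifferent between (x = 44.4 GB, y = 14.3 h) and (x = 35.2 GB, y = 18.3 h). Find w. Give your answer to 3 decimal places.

u(44.4,14.3) = u(35.2,18.3) means w·44.4 + (1−w)·14.3 = w·35.2 + (1−w)·18.3.
w·(44.4−35.2) = (1−w)·(18.3−14.3), i.e. w·9.2 = (1−w)·4.
Hence w = 4/(9.2+4) = 4/13.2 = 0.303.

w = 0.303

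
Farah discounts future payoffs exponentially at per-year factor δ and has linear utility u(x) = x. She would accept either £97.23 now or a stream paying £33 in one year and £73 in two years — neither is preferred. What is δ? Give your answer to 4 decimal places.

The stream is worth 33δ + 73δ² today, so 33δ + 73δ² = 97.23.
So 73δ² + 33δ − 97.23 = 0.
δ = (−33 + √(33² + 4·73·97.23)) / (2·73) = (−33 + √29480.16) / 146 ≈ 0.9500.

δ ≈ 0.9500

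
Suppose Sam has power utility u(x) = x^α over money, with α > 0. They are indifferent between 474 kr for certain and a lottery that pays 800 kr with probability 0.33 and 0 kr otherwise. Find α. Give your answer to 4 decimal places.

The lottery's expected utility is 0.33·u(800) + 0.67·u(0) = 0.33·800^α (since u(0) = 0 for α > 0).
Indifference: 474^α = 0.33·800^α, so (474/800)^α = 0.33.
Taking logs: α·ln(474/800) = ln(0.33), so α = -1.1086626 / -0.5234044 ≈ 2.1182.

α ≈ 2.1182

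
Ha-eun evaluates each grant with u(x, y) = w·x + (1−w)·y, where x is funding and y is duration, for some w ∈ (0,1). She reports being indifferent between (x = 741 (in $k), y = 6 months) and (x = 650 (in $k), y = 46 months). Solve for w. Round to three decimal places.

Indifference: w·741 + (1−w)·6 = w·650 + (1−w)·46.
Rearranging, 91·w − 40·(1−w) = 0.
The marginal rate of substitution is 40/91, so w = 40/(91+40) = 0.305.

w = 0.305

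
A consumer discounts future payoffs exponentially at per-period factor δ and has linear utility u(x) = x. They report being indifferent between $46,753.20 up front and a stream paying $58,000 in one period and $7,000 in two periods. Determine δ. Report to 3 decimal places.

δ ≈ 0.740

The stream is worth 58000δ + 7000δ² today, so 58000δ + 7000δ² = 46753.20.
That is, 7000δ² + 58000δ − 46753.20 = 0, a quadratic in δ.
The positive root is δ = [−58000 + √(58000² + 4·7000·46753.20)] / (2·7000) = (−58000 + 68360.000)/14000 ≈ 0.740.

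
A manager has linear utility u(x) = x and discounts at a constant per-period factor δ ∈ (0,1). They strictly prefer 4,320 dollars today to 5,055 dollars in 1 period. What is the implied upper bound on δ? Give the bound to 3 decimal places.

Under u(x) = x this choice says 4320 > δ·5055.
Dividing through by 5055 gives δ < 0.85460.

δ < 0.855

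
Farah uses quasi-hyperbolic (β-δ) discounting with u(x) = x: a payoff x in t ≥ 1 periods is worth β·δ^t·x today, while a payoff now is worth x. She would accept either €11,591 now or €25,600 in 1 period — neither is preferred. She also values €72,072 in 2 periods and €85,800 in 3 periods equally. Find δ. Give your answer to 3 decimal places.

Both payoffs in the second observation are in the future, so β drops out: δ^2·72072 = δ^3·85800 ⇒ δ = 72072/85800 = 0.84000.

δ ≈ 0.840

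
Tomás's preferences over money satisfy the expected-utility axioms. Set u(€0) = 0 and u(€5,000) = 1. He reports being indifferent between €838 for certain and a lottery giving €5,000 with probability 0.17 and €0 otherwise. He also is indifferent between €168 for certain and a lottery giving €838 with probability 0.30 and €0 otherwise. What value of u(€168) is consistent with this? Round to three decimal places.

0.051

The first gamble pins u(€838): it must equal 0.17·1 + 0.83·0 = 0.17.
The second indifference gives u(€168) = 0.30·u(€838) + 0.70·u(€0) = 0.30·0.17 + 0.70·0.00 = 0.0510.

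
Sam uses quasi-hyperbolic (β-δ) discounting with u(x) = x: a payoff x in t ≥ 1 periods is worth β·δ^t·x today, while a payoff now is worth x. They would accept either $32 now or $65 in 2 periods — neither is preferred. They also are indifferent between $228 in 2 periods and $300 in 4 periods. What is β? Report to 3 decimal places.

β ≈ 0.648

The second indifference involves only future payoffs, so β cancels: β·δ^2·228 = β·δ^4·300, giving δ^2 = 228/300 = 0.76000, so δ = 0.87178.
The first indifference: 32 = β·δ^2·65, so β = 32/(δ^2·65) = 32/(0.76000·65) ≈ 0.648.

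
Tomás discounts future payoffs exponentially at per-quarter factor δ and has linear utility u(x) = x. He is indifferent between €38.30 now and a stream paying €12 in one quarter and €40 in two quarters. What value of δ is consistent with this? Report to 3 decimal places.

δ ≈ 0.840

Present value of the stream is 12·δ + 40·δ². Indifference gives 12δ + 40δ² = 38.30.
Rearranged: 40δ² + 12δ − 38.30 = 0.
By the quadratic formula (taking the positive root), δ = (−12 + √6272.00) / 80 ≈ 0.840.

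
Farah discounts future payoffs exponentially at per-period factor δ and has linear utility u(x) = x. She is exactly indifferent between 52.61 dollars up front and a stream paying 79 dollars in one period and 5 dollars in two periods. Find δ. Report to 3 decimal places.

The stream is worth 79δ + 5δ² today, so 79δ + 5δ² = 52.61.
That is, 5δ² + 79δ − 52.61 = 0, a quadratic in δ.
δ = (−79 + √(79² + 4·5·52.61)) / (2·5) = (−79 + √7293.20) / 10 ≈ 0.640.

δ ≈ 0.640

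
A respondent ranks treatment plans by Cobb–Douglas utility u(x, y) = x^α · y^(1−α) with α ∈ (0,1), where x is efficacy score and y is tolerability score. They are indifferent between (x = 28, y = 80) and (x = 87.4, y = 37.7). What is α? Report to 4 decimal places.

α ≈ 0.3979

Set the two utilities equal: 28^α·80^(1−α) = 87.4^α·37.7^(1−α).
(28/87.4)^α = (37.7/80)^(1−α); take logs: α·ln(28/87.4) = (1−α)·ln(37.7/80), i.e. α·-1.1382908 = (1−α)·-0.7523665.
Thus α·(-1.8906573) = -0.7523665, so α = -0.7523665/-1.8906573 ≈ 0.3979.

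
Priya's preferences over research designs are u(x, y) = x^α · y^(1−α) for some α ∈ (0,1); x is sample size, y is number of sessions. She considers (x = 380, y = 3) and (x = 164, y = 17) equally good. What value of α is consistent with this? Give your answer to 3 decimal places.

Set the two utilities equal: 380^α·3^(1−α) = 164^α·17^(1−α).
Rearrange to (380/164)^α = (17/3)^(1−α) and take logs: α·0.840305 = (1−α)·1.734601.
With A = 0.840305 and B = 1.734601: α·A = (1−α)·B, so α = B/(A+B) = 1.734601/2.574906 ≈ 0.674.

α ≈ 0.674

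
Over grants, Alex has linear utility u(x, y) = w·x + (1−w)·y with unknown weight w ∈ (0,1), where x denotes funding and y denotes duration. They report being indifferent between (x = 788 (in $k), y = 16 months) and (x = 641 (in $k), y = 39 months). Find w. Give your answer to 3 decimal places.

u(788,16) = u(641,39) means w·788 + (1−w)·16 = w·641 + (1−w)·39.
Rearranging, 147·w − 23·(1−w) = 0.
Hence w = 23/(147+23) = 23/170 = 0.135.

w = 0.135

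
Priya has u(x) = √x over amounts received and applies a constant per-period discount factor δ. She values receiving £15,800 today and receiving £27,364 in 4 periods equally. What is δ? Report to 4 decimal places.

Indifference means u(15800) = δ^4 · u(27364), so δ^4 = u(15800)/u(27364).
Since u(x) = √x, δ^4 = √(15800/27364) = 0.75987.
Taking the 4th root: δ = 0.75987^(1/4) ≈ 0.9337.

δ ≈ 0.9337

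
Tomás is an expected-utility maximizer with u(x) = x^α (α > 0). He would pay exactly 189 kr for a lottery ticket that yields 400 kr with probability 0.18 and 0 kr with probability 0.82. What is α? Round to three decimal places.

α ≈ 2.287

The lottery's expected utility is 0.18·u(400) + 0.82·u(0) = 0.18·400^α (since u(0) = 0 for α > 0).
Equating: 189^α = 0.18·400^α, i.e. 0.4725^α = 0.18.
Taking logs: α·ln(189/400) = ln(0.18), so α = -1.714798 / -0.749718 ≈ 2.287.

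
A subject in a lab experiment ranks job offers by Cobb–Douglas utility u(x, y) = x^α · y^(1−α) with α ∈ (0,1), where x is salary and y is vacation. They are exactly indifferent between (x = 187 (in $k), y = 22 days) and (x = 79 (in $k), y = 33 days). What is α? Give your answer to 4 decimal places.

α ≈ 0.3200

Set the two utilities equal: 187^α·22^(1−α) = 79^α·33^(1−α).
(187/79)^α = (33/22)^(1−α); take logs: α·ln(187/79) = (1−α)·ln(33/22), i.e. α·0.8616608 = (1−α)·0.4054651.
Thus α·(1.2671259) = 0.4054651, so α = 0.4054651/1.2671259 ≈ 0.3200.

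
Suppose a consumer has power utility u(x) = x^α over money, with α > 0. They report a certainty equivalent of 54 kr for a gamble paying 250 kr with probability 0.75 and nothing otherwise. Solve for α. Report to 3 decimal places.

Since u(0) = 0, the lottery's EU is 0.75·250^α.
Indifference: 54^α = 0.75·250^α, so (54/250)^α = 0.75.
Taking logs: α·ln(54/250) = ln(0.75), so α = -0.287682 / -1.532477 ≈ 0.188.

α ≈ 0.188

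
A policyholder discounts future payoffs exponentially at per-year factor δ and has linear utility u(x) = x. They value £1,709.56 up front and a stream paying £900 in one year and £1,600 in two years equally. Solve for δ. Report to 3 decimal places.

The stream is worth 900δ + 1600δ² today, so 900δ + 1600δ² = 1709.56.
Rearranged: 1600δ² + 900δ − 1709.56 = 0.
The positive root is δ = [−900 + √(900² + 4·1600·1709.56)] / (2·1600) = (−900 + 3428.000)/3200 ≈ 0.790.

δ ≈ 0.790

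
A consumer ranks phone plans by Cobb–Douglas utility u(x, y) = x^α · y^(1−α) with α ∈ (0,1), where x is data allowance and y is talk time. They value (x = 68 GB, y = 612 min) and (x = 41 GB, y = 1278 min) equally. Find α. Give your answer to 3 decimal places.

The Cobb–Douglas utilities coincide, so 68^α·612^(1−α) = 41^α·1278^(1−α).
Taking logs: α·ln 68 + (1−α)·ln 612 = α·ln 41 + (1−α)·ln 1278, i.e. α·0.505936 = (1−α)·0.736319.
With A = 0.505936 and B = 0.736319: α·A = (1−α)·B, so α = B/(A+B) = 0.736319/1.242255 ≈ 0.593.

α ≈ 0.593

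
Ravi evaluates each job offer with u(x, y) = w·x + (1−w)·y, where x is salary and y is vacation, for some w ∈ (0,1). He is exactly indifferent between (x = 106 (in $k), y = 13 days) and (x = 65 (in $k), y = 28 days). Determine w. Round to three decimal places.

w = 0.268

Indifference: w·106 + (1−w)·13 = w·65 + (1−w)·28.
Collecting terms: w·41 = (1−w)·15.
The marginal rate of substitution is 15/41, so w = 15/(41+15) = 0.268.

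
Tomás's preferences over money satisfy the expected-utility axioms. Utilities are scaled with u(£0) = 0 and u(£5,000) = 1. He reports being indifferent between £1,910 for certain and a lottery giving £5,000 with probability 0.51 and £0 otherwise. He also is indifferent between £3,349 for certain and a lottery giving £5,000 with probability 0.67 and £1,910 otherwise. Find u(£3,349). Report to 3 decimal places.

The first gamble pins u(£1,910): it must equal 0.51·1 + 0.49·0 = 0.51.
The second indifference gives u(£3,349) = 0.67·u(£5,000) + 0.33·u(£1,910) = 0.67·1.00 + 0.33·0.51 = 0.8383.

0.838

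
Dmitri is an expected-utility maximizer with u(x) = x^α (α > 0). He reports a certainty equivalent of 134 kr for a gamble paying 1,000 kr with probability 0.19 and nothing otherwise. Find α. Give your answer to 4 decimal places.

Since u(0) = 0, the lottery's EU is 0.19·1000^α.
Indifference: 134^α = 0.19·1000^α, so (134/1000)^α = 0.19.
α = ln(0.19) / ln(134/1000) = -1.6607312/-2.0099155 ≈ 0.8263.

α ≈ 0.8263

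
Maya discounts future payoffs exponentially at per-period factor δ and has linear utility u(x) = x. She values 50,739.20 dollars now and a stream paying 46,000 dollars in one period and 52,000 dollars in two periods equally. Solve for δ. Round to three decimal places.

δ ≈ 0.640

Equating present values: 50739.20 = 46000δ + 52000δ².
Rearranged: 52000δ² + 46000δ − 50739.20 = 0.
By the quadratic formula (taking the positive root), δ = (−46000 + √12669753600.00) / 104000 ≈ 0.640.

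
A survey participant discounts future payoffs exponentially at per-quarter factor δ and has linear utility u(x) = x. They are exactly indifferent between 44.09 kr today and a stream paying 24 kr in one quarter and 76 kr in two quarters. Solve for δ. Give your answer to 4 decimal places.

δ ≈ 0.6200

Present value of the stream is 24·δ + 76·δ². Indifference gives 24δ + 76δ² = 44.09.
So 76δ² + 24δ − 44.09 = 0.
δ = (−24 + √(24² + 4·76·44.09)) / (2·76) = (−24 + √13979.36) / 152 ≈ 0.6200.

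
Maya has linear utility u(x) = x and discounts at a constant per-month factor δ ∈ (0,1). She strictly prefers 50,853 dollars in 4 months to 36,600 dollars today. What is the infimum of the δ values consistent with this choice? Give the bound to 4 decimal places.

Under u(x) = x this choice says 36600 < δ^4·50853.
Dividing by 50853: δ^4 > 0.71972. Both sides are positive, so the 4th root keeps the direction.
δ > (36600/50853)^(1/4) ≈ 0.9211.

δ > 0.9211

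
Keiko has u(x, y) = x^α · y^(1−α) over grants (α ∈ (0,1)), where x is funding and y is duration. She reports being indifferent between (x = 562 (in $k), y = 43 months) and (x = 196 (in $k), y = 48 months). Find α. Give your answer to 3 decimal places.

α ≈ 0.095

Set the two utilities equal: 562^α·43^(1−α) = 196^α·48^(1−α).
(562/196)^α = (48/43)^(1−α); take logs: α·ln(562/196) = (1−α)·ln(48/43), i.e. α·1.053387 = (1−α)·0.110001.
So α/(1−α) = (0.110001)/(1.053387) = 0.104426, and α = 0.104426/1.104426 ≈ 0.095.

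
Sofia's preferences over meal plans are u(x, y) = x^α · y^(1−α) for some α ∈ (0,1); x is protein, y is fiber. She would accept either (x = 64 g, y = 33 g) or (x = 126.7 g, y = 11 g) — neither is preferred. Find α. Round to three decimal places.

Set the two utilities equal: 64^α·33^(1−α) = 126.7^α·11^(1−α).
(64/126.7)^α = (11/33)^(1−α); take logs: α·ln(64/126.7) = (1−α)·ln(11/33), i.e. α·-0.682939 = (1−α)·-1.098612.
So α/(1−α) = (-1.098612)/(-0.682939) = 1.608653, and α = 1.608653/2.608653 ≈ 0.617.

α ≈ 0.617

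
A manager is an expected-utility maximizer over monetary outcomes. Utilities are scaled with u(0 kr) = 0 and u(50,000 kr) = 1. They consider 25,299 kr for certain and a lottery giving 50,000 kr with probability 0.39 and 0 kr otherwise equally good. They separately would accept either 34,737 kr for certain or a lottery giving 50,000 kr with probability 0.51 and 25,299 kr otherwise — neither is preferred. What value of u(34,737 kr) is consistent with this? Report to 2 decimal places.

The first gamble pins u(25,299 kr): it must equal 0.39·1 + 0.61·0 = 0.39.
Chaining: u(34,737 kr) = 0.51·1.00 + 0.49·0.39 = 0.7011.

0.70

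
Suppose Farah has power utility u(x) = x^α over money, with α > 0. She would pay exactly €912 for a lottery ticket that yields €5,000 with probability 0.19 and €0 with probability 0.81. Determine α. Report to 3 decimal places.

α ≈ 0.976

EU(lottery) = 0.19·5000^α + 0.81·0 = 0.19·5000^α.
Indifference: 912^α = 0.19·5000^α, so (912/5000)^α = 0.19.
Take logs: α = ln 0.19 / ln(912/5000) ≈ 0.97601.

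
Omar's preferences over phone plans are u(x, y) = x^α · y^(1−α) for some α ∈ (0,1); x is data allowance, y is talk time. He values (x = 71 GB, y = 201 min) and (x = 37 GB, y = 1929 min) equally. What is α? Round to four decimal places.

The Cobb–Douglas utilities coincide, so 71^α·201^(1−α) = 37^α·1929^(1−α).
(71/37)^α = (1929/201)^(1−α); take logs: α·ln(71/37) = (1−α)·ln(1929/201), i.e. α·0.6517620 = (1−α)·2.2614521.
With A = 0.6517620 and B = 2.2614521: α·A = (1−α)·B, so α = B/(A+B) = 2.2614521/2.9132141 ≈ 0.7763.

α ≈ 0.7763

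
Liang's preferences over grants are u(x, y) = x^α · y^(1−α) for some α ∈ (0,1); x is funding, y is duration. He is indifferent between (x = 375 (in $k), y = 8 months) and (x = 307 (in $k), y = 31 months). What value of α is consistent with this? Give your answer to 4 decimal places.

α ≈ 0.8713

Set the two utilities equal: 375^α·8^(1−α) = 307^α·31^(1−α).
(375/307)^α = (31/8)^(1−α); take logs: α·ln(375/307) = (1−α)·ln(31/8), i.e. α·0.2000783 = (1−α)·1.3545457.
So α/(1−α) = (1.3545457)/(0.2000783) = 6.7700780, and α = 6.7700780/7.7700780 ≈ 0.8713.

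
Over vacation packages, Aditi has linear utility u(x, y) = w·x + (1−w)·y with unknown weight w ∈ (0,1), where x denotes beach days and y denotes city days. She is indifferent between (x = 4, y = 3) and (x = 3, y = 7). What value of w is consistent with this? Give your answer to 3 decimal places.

w = 0.800

Indifference: w·4 + (1−w)·3 = w·3 + (1−w)·7.
Collecting terms: w·1 = (1−w)·4.
Hence w = 4/(1+4) = 4/5 = 0.800.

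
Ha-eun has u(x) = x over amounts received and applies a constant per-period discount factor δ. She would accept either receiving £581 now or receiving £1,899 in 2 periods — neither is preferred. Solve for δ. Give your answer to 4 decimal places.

δ ≈ 0.5531

The payoff in 2 periods is discounted by δ^2, so u(581) = δ^2·u(1899) and δ^2 = u(581)/u(1899).
With u(x) = x: δ^2 = 581/1899 = 0.30595.
Taking the square root: δ = 0.30595^(1/2) ≈ 0.5531.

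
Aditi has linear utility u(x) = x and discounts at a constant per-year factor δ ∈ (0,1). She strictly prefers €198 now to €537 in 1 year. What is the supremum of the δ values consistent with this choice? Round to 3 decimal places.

The preference means 198 > δ·537.
So δ < 198/537 = 0.36872.

δ < 0.369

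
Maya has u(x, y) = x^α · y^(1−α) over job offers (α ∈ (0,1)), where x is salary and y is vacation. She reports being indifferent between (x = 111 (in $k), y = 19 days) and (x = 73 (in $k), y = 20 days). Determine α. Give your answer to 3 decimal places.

α ≈ 0.109

Set the two utilities equal: 111^α·19^(1−α) = 73^α·20^(1−α).
Taking logs: α·ln 111 + (1−α)·ln 19 = α·ln 73 + (1−α)·ln 20, i.e. α·0.419071 = (1−α)·0.051293.
With A = 0.419071 and B = 0.051293: α·A = (1−α)·B, so α = B/(A+B) = 0.051293/0.470364 ≈ 0.109.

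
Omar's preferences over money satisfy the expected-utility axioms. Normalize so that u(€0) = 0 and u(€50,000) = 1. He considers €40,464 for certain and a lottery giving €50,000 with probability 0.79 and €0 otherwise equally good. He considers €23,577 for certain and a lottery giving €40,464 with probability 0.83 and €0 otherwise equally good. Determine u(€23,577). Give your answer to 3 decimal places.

First, u(€40,464) = 0.79·u(€50,000) + 0.21·u(€0) = 0.79.
Chaining: u(€23,577) = 0.83·0.79 + 0.17·0.00 = 0.6557.

0.656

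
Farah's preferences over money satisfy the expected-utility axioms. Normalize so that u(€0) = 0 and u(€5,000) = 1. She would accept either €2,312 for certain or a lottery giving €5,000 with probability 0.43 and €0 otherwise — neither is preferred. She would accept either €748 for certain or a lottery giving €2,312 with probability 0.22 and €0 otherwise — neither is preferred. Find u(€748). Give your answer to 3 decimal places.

0.095

The first gamble pins u(€2,312): it must equal 0.43·1 + 0.57·0 = 0.43.
Chaining: u(€748) = 0.22·0.43 + 0.78·0.00 = 0.0946.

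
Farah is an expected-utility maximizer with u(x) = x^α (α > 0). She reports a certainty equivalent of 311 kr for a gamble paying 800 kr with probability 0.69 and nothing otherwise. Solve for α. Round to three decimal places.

Since u(0) = 0, the lottery's EU is 0.69·800^α.
Indifference: 311^α = 0.69·800^α, so (311/800)^α = 0.69.
α = ln(0.69) / ln(311/800) = -0.371064/-0.944819 ≈ 0.393.

α ≈ 0.393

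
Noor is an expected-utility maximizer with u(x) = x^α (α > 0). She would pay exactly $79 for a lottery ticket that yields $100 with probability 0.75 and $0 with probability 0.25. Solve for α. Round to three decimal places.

The lottery's expected utility is 0.75·u(100) + 0.25·u(0) = 0.75·100^α (since u(0) = 0 for α > 0).
Indifference: 79^α = 0.75·100^α, so (79/100)^α = 0.75.
α = ln(0.75) / ln(79/100) = -0.287682/-0.235722 ≈ 1.220.

α ≈ 1.220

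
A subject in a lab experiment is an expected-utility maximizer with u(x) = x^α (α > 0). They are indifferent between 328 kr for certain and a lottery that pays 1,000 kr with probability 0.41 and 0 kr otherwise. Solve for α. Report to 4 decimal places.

α ≈ 0.7998

The lottery's expected utility is 0.41·u(1000) + 0.59·u(0) = 0.41·1000^α (since u(0) = 0 for α > 0).
Equating: 328^α = 0.41·1000^α, i.e. 0.3280^α = 0.41.
Take logs: α = ln 0.41 / ln(328/1000) ≈ 0.799825.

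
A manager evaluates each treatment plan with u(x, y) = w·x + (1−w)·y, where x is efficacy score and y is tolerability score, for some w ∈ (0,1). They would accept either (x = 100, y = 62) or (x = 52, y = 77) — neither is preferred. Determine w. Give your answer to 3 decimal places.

Equating utilities: w·100 + (1−w)·62 = w·52 + (1−w)·77.
w·(100−52) = (1−w)·(77−62), i.e. w·48 = (1−w)·15.
Hence w = 15/(48+15) = 15/63 = 0.238.

w = 0.238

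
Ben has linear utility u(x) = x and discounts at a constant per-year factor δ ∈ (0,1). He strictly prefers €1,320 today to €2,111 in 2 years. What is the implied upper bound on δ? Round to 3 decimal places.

δ < 0.791

Under u(x) = x this choice says 1320 > δ^2·2111.
So δ^2 < 1320/2111 = 0.62530; taking the square root of both positive sides preserves the inequality.
δ < 0.62530^(1/2) = 0.791.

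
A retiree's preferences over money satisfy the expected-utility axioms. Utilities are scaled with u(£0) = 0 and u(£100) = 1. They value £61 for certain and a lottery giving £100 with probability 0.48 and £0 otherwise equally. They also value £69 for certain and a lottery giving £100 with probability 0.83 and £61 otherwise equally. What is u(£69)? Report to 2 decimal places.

0.91

From the first indifference, u(£61) = 0.48·u(£100) + 0.52·u(£0) = 0.48·1 + 0.52·0 = 0.48.
Then u(£69) = 0.83·u(£100) + 0.17·u(£61) = 0.83·1.00 + 0.17·0.48 = 0.9116.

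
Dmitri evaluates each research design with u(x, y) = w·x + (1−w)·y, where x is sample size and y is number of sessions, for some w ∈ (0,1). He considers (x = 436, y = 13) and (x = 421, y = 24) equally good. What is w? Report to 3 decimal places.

w = 0.423

u(436,13) = u(421,24) means w·436 + (1−w)·13 = w·421 + (1−w)·24.
w·(436−421) = (1−w)·(24−13), i.e. w·15 = (1−w)·11.
The marginal rate of substitution is 11/15, so w = 11/(15+11) = 0.423.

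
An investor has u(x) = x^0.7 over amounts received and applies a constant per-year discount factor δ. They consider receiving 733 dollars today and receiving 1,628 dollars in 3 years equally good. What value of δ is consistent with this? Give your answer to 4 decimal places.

The payoff in 3 years is discounted by δ^3, so u(733) = δ^3·u(1628) and δ^3 = u(733)/u(1628).
Since u(x) = x^0.7, δ^3 = (733/1628)^0.7 = 0.45025^0.7 = 0.57202.
Taking the cube root: δ = 0.57202^(1/3) ≈ 0.8301.

δ ≈ 0.8301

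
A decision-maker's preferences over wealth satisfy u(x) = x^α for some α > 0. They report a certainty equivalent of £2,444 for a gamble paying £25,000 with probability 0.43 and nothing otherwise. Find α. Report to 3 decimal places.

EU(lottery) = 0.43·25000^α + 0.57·0 = 0.43·25000^α.
Setting u(2444) equal to that: 2444^α = 0.43·25000^α ⇒ (2444/25000)^α = 0.43.
Taking logs: α·ln(2444/25000) = ln(0.43), so α = -0.843970 / -2.325240 ≈ 0.363.

α ≈ 0.363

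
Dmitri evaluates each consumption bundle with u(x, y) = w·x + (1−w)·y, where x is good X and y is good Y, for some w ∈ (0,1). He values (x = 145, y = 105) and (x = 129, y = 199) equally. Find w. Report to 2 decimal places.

u(145,105) = u(129,199) means w·145 + (1−w)·105 = w·129 + (1−w)·199.
w·(145−129) = (1−w)·(199−105), i.e. w·16 = (1−w)·94.
So w/(1−w) = 94/16 = 5.8750, giving w = 94/(16+94) = 0.85.

w = 0.85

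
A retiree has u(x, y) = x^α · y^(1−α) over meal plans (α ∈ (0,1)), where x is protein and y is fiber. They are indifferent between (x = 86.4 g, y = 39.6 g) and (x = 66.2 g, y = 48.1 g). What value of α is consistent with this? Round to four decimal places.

α ≈ 0.4220

The Cobb–Douglas utilities coincide, so 86.4^α·39.6^(1−α) = 66.2^α·48.1^(1−α).
Rearrange to (86.4/66.2)^α = (48.1/39.6)^(1−α) and take logs: α·0.2663072 = (1−α)·0.1944531.
Thus α·(0.4607603) = 0.1944531, so α = 0.1944531/0.4607603 ≈ 0.4220.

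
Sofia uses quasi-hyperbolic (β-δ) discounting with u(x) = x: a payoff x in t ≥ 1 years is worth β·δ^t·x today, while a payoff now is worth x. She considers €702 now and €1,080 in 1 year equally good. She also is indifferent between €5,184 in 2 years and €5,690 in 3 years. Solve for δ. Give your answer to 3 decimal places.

δ ≈ 0.911

From the later pair, β·δ^2·5184 = β·δ^3·5690; dividing through, δ = 5184/5690 = 0.91107.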